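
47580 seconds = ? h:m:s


13h 13m 0s

Hours: 47580 ÷ 3600 = 13 remainder 780
Minutes: 780 ÷ 60 = 13 remainder 0
Seconds: 0


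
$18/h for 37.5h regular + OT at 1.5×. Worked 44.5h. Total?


$864.00

Regular: 37.5h × $18 = $675.00
Overtime: 44.5 - 37.5 = 7.0h
OT pay: 7.0h × $18 × 1.5 = $189.00
Total = $675.00 + $189.00 = $864.00


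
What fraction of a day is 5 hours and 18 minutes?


0.2208 (22.08%)

Total minutes: 5×60 + 18 = 318
Day = 24×60 = 1440 minutes
Fraction = 318/1440 ≈ 0.2208
As a percentage: 318/1440 × 100 ≈ 22.08%


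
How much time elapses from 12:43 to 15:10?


End time in minutes: 15×60 + 10 = 910
Start time in minutes: 12×60 + 43 = 763
Difference = 910 - 763 = 147 minutes
= 2 hours 27 minutes

2h 27m


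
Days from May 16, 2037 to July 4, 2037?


49 days

From May 16, 2037 to July 4, 2037
Rest of May 2037: 31 - 16 = 15
Full months: June 30
Days into July 2037: 4
Total = 15 + 30 + 4 = 49 days


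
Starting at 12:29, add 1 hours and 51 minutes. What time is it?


14:20

Start: 749 minutes from midnight
Add: 111 minutes
Total: 860 minutes
Hours: 860 ÷ 60 = 14 remainder 20


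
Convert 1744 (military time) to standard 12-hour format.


Hour: 17
17 - 12 = 5 → PM

5:44 PM


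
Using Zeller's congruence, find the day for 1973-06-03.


Zeller's congruence:
q=3, m=6, k=73, j=19
h = (3 + ⌊13×7/5⌋ + 73 + ⌊73/4⌋ + ⌊19/4⌋ - 2×19) mod 7
= (3 + 18 + 73 + 18 + 4 - 38) mod 7
= 78 mod 7 = 1
h=1 → Sunday

Sunday


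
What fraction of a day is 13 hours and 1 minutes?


0.5424 (54.24%)

Total minutes: 13×60 + 1 = 781
Day = 24×60 = 1440 minutes
Fraction = 781/1440 ≈ 0.5424
As a percentage: 781/1440 × 100 ≈ 54.24%


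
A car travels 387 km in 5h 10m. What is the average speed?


Distance: 387 km
Time: 5h 10m = 310 min = 310/60 = 31/6 hours
Speed = 387 ÷ (31/6) = 387 × 6 / 31 = 2322/31 ≈ 74.9 km/h

74.9 km/h


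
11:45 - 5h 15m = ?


06:30

Start: 705 minutes from midnight
Subtract: 315 minutes
Remaining: 705 - 315 = 390
Hours: 6, Minutes: 30


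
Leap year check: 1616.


Rules: divisible by 4 AND (not by 100 OR by 400)
1616 ÷ 4 = 404 exactly → divisible by 4
1616 ÷ 100 = 16 remainder 16 → not divisible by 100
Divisible by 4 but not by 100 → leap year

Yes


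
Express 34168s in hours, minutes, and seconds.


9h 29m 28s

Hours: 34168 ÷ 3600 = 9 remainder 1768
Minutes: 1768 ÷ 60 = 29 remainder 28
Seconds: 28


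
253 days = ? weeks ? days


Weeks: 253 ÷ 7 = 36 remainder 1

36 weeks 1 days


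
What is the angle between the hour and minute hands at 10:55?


Hour hand = 10×30 + 55×0.5 = 327.5°
Minute hand = 55×6 = 330°
Difference = |327.5 - 330| = 2.5°

2.5°


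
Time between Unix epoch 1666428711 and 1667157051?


Difference = 1667157051 - 1666428711 = 728340 seconds
In hours: 728340 / 3600 ≈ 202.3
In days: 728340 / 86400 ≈ 8.43

728340 seconds (202.3 hours / 8.43 days)


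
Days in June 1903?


30 days

Month: June (month 6)
June has 30 days


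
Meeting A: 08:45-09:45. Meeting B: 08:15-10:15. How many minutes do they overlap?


Meeting A: 525-585 (in minutes from midnight)
Meeting B: 495-615
Overlap start = max(525, 495) = 525
Overlap end = min(585, 615) = 585
Overlap = max(0, 585 - 525) = 60 min

60 minutes


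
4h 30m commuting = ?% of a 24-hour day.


18.8%

Time: 270 minutes
Day: 1440 minutes
Percentage = (270/1440) × 100 ≈ 18.8%


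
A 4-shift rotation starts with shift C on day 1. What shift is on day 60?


Shifts: A, B, C, D
Start: C (index 2)
Day 60: (2 + 60 - 1) mod 4
= 61 mod 4
= 1
Index 1 → shift B

Shift B


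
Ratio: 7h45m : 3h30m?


31:14 (2.21)

Duration 1: 465 minutes
Duration 2: 210 minutes
Ratio = 465:210
GCD = 15
Simplified = 31:14
As a decimal: 31/14 ≈ 2.21


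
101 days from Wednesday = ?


Start: Wednesday (index 2)
(2 + 101) mod 7
= 103 mod 7
= 5
Index 5 → Saturday

Saturday


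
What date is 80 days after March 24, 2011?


Start: March 24, 2011
Add 80 days
March 24 → April 1: 31 - 24 + 1 = 8 days (80 - 8 = 72 left)
April 1 → May 1: 30 - 1 + 1 = 30 days (72 - 30 = 42 left)
May 1 → June 1: 31 - 1 + 1 = 31 days (42 - 31 = 11 left)
June 1 + 11 = June 12, 2011

June 12, 2011


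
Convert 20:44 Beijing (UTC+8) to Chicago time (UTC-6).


06:44

Time difference = UTC-6 - UTC+8 = -14 hours
New hour = (20 -14) mod 24
= 6 mod 24 = 6
Minutes unchanged → 06:44


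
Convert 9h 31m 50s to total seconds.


Hours: 9 × 3600 = 32400
Minutes: 31 × 60 = 1860
Seconds: 50
Total = 32400 + 1860 + 50 = 34310

34310 seconds


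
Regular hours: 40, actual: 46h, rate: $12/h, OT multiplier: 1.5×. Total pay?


$588.00

Regular: 40h × $12 = $480.00
Overtime: 46 - 40 = 6h
OT pay: 6h × $12 × 1.5 = $108.00
Total = $480.00 + $108.00 = $588.00


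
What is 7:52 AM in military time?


Input: 7:52 AM
AM hour stays: 7

07:52


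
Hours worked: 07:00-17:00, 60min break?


9h 0m (540 minutes)

Total time = (17×60+0) - (7×60+0)
= 1020 - 420 = 600 min
Minus break: 600 - 60 = 540 min
= 9h 0m


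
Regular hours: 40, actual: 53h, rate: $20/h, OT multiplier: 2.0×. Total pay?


$1320.00

Regular: 40h × $20 = $800.00
Overtime: 53 - 40 = 13h
OT pay: 13h × $20 × 2.0 = $520.00
Total = $800.00 + $520.00 = $1320.00


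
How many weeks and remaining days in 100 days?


14 weeks 2 days

Weeks: 100 ÷ 7 = 14 remainder 2


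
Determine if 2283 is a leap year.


Rules: divisible by 4 AND (not by 100 OR by 400)
2283 ÷ 4 = 570 remainder 3 → not divisible by 4
Not divisible by 4 → not a leap year

No


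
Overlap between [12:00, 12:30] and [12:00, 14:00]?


Meeting A: 720-750 (in minutes from midnight)
Meeting B: 720-840
Overlap start = max(720, 720) = 720
Overlap end = min(750, 840) = 750
Overlap = max(0, 750 - 720) = 30 min

30 minutes


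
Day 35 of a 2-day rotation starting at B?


Shift B

Shifts: A, B
Start: B (index 1)
Day 35: (1 + 35 - 1) mod 2
= 35 mod 2
= 1
Index 1 → shift B


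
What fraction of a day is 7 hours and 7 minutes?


0.2965 (29.65%)

Total minutes: 7×60 + 7 = 427
Day = 24×60 = 1440 minutes
Fraction = 427/1440 ≈ 0.2965
As a percentage: 427/1440 × 100 ≈ 29.65%


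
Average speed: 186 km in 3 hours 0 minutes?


62.0 km/h

Distance: 186 km
Time: 3 hours
Speed = 186 / 3 = 62.0 km/h


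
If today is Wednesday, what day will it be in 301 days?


Start: Wednesday (index 2)
(2 + 301) mod 7
= 303 mod 7
= 2
Index 2 → Wednesday

Wednesday


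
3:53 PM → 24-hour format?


Input: 3:53 PM
PM: 3 + 12 = 15

15:53


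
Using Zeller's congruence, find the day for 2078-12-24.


Zeller's congruence:
q=24, m=12, k=78, j=20
h = (24 + ⌊13×13/5⌋ + 78 + ⌊78/4⌋ + ⌊20/4⌋ - 2×20) mod 7
= (24 + 33 + 78 + 19 + 5 - 40) mod 7
= 119 mod 7 = 0
h=0 → Saturday

Saturday


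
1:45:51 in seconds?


6351 seconds

Hours: 1 × 3600 = 3600
Minutes: 45 × 60 = 2700
Seconds: 51
Total = 3600 + 2700 + 51 = 6351


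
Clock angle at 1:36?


168.0°

Hour hand = 1×30 + 36×0.5 = 48.0°
Minute hand = 36×6 = 216°
Difference = |48.0 - 216| = 168.0°


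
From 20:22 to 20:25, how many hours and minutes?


0h 3m

End time in minutes: 20×60 + 25 = 1225
Start time in minutes: 20×60 + 22 = 1222
Difference = 1225 - 1222 = 3 minutes
= 0 hours 3 minutes


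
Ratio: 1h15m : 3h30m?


Duration 1: 75 minutes
Duration 2: 210 minutes
Ratio = 75:210
GCD = 15
Simplified = 5:14
As a decimal: 5/14 ≈ 0.36

5:14 (0.36)


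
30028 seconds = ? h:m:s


Hours: 30028 ÷ 3600 = 8 remainder 1228
Minutes: 1228 ÷ 60 = 20 remainder 28
Seconds: 28

8h 20m 28s


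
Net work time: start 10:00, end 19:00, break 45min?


Total time = (19×60+0) - (10×60+0)
= 1140 - 600 = 540 min
Minus break: 540 - 45 = 495 min
= 8h 15m

8h 15m (495 minutes)


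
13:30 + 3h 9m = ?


16:39

Start: 810 minutes from midnight
Add: 189 minutes
Total: 999 minutes
Hours: 999 ÷ 60 = 16 remainder 39


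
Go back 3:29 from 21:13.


Start: 1273 minutes from midnight
Subtract: 209 minutes
Remaining: 1273 - 209 = 1064
Hours: 17, Minutes: 44

17:44


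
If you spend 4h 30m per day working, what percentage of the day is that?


Time: 270 minutes
Day: 1440 minutes
Percentage = (270/1440) × 100 ≈ 18.8%

18.8%


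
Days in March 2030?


Month: March (month 3)
March has 31 days

31 days


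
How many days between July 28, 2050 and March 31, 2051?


From July 28, 2050 to March 31, 2051
Rest of July 2050: 31 - 28 = 3
Full months: August 31, September 30, October 31, November 30, December 31, January 31, February 2051 28
Days into March 2051: 31
Total = 3 + 31 + 30 + 31 + 30 + 31 + 31 + 28 + 31 = 246 days

246 days


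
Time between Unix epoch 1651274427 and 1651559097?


284670 seconds (79.1 hours / 3.29 days)

Difference = 1651559097 - 1651274427 = 284670 seconds
In hours: 284670 / 3600 ≈ 79.1
In days: 284670 / 86400 ≈ 3.29


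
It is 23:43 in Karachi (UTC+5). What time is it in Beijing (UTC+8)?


Time difference = UTC+8 - UTC+5 = +3 hours
New hour = (23 + 3) mod 24
= 26 mod 24 = 2
Minutes unchanged → 02:43; 26 ≥ 24 → next day

02:43 (next day)


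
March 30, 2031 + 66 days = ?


June 4, 2031

Start: March 30, 2031
Add 66 days
March 30 → April 1: 31 - 30 + 1 = 2 days (66 - 2 = 64 left)
April 1 → May 1: 30 - 1 + 1 = 30 days (64 - 30 = 34 left)
May 1 → June 1: 31 - 1 + 1 = 31 days (34 - 31 = 3 left)
June 1 + 3 = June 4, 2031


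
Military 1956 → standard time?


7:56 PM

Hour: 19
19 - 12 = 7 → PM


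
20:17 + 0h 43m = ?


Start: 1217 minutes from midnight
Add: 43 minutes
Total: 1260 minutes
Hours: 1260 ÷ 60 = 21 remainder 0

21:00


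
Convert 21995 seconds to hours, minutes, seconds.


Hours: 21995 ÷ 3600 = 6 remainder 395
Minutes: 395 ÷ 60 = 6 remainder 35
Seconds: 35

6h 6m 35s


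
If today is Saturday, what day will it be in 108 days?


Start: Saturday (index 5)
(5 + 108) mod 7
= 113 mod 7
= 1
Index 1 → Tuesday

Tuesday


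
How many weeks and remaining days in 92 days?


13 weeks 1 days

Weeks: 92 ÷ 7 = 13 remainder 1


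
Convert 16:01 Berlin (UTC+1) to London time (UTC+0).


Time difference = UTC+0 - UTC+1 = -1 hours
New hour = (16 -1) mod 24
= 15 mod 24 = 15
Minutes unchanged → 15:01

15:01


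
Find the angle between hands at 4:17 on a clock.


Hour hand = 4×30 + 17×0.5 = 128.5°
Minute hand = 17×6 = 102°
Difference = |128.5 - 102| = 26.5°

26.5°


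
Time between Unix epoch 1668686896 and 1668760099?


Difference = 1668760099 - 1668686896 = 73203 seconds
In hours: 73203 / 3600 ≈ 20.3
In days: 73203 / 86400 ≈ 0.85

73203 seconds (20.3 hours / 0.85 days)


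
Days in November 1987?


Month: November (month 11)
November has 30 days

30 days


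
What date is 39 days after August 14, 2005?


Start: August 14, 2005
Add 39 days
August 14 → September 1: 31 - 14 + 1 = 18 days (39 - 18 = 21 left)
September 1 + 21 = September 22, 2005

September 22, 2005


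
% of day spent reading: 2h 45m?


11.5%

Time: 165 minutes
Day: 1440 minutes
Percentage = (165/1440) × 100 ≈ 11.5%


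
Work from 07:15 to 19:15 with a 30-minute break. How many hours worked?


11h 30m (690 minutes)

Total time = (19×60+15) - (7×60+15)
= 1155 - 435 = 720 min
Minus break: 720 - 30 = 690 min
= 11h 30m


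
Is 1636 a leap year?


Rules: divisible by 4 AND (not by 100 OR by 400)
1636 ÷ 4 = 409 exactly → divisible by 4
1636 ÷ 100 = 16 remainder 36 → not divisible by 100
Divisible by 4 but not by 100 → leap year

Yes


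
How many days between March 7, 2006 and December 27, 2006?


From March 7, 2006 to December 27, 2006
Rest of March 2006: 31 - 7 = 24
Full months: April 30, May 31, June 30, July 31, August 31, September 30, October 31, November 30
Days into December 2006: 27
Total = 24 + 30 + 31 + 30 + 31 + 31 + 30 + 31 + 30 + 27 = 295 days

295 days


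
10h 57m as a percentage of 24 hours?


Total minutes: 10×60 + 57 = 657
Day = 24×60 = 1440 minutes
Fraction = 657/1440 ≈ 0.4563
As a percentage: 657/1440 × 100 ≈ 45.63%

0.4563 (45.63%)


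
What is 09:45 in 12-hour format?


Hour: 9
9 < 12 → AM

9:45 AM


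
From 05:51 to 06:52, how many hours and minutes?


1h 1m

End time in minutes: 6×60 + 52 = 412
Start time in minutes: 5×60 + 51 = 351
Difference = 412 - 351 = 61 minutes
= 1 hours 1 minutes


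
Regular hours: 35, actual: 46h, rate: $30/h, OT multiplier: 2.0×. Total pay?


Regular: 35h × $30 = $1050.00
Overtime: 46 - 35 = 11h
OT pay: 11h × $30 × 2.0 = $660.00
Total = $1050.00 + $660.00 = $1710.00

$1710.00


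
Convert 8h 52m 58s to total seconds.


31978 seconds

Hours: 8 × 3600 = 28800
Minutes: 52 × 60 = 3120
Seconds: 58
Total = 28800 + 3120 + 58 = 31978


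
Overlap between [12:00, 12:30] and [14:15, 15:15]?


0 minutes

Meeting A: 720-750 (in minutes from midnight)
Meeting B: 855-915
Overlap start = max(720, 855) = 855
Overlap end = min(750, 915) = 750
Overlap = max(0, 750 - 855) = 0 min


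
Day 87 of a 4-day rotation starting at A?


Shift C

Shifts: A, B, C, D
Start: A (index 0)
Day 87: (0 + 87 - 1) mod 4
= 86 mod 4
= 2
Index 2 → shift C


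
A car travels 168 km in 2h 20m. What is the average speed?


72.0 km/h

Distance: 168 km
Time: 2h 20m = 140 min = 140/60 = 7/3 hours
Speed = 168 ÷ (7/3) = 168 × 3 / 7 = 504/7 = 72.0 km/h


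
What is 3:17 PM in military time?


15:17

Input: 3:17 PM
PM: 3 + 12 = 15


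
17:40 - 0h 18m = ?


Start: 1060 minutes from midnight
Subtract: 18 minutes
Remaining: 1060 - 18 = 1042
Hours: 17, Minutes: 22

17:22


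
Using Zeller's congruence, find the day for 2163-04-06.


Zeller's congruence:
q=6, m=4, k=63, j=21
h = (6 + ⌊13×5/5⌋ + 63 + ⌊63/4⌋ + ⌊21/4⌋ - 2×21) mod 7
= (6 + 13 + 63 + 15 + 5 - 42) mod 7
= 60 mod 7 = 4
h=4 → Wednesday

Wednesday


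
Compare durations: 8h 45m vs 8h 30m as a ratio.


Duration 1: 525 minutes
Duration 2: 510 minutes
Ratio = 525:510
GCD = 15
Simplified = 35:34
As a decimal: 35/34 ≈ 1.03

35:34 (1.03)


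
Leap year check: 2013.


No

Rules: divisible by 4 AND (not by 100 OR by 400)
2013 ÷ 4 = 503 remainder 1 → not divisible by 4
Not divisible by 4 → not a leap year


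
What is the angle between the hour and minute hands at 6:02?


169.0°

Hour hand = 6×30 + 2×0.5 = 181.0°
Minute hand = 2×6 = 12°
Difference = |181.0 - 12| = 169.0°


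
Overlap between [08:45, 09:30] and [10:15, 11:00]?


Meeting A: 525-570 (in minutes from midnight)
Meeting B: 615-660
Overlap start = max(525, 615) = 615
Overlap end = min(570, 660) = 570
Overlap = max(0, 570 - 615) = 0 min

0 minutes


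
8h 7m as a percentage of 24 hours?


Total minutes: 8×60 + 7 = 487
Day = 24×60 = 1440 minutes
Fraction = 487/1440 ≈ 0.3382
As a percentage: 487/1440 × 100 ≈ 33.82%

0.3382 (33.82%)


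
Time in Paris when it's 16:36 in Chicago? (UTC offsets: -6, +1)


Time difference = UTC+1 - UTC-6 = +7 hours
New hour = (16 + 7) mod 24
= 23 mod 24 = 23
Minutes unchanged → 23:36

23:36


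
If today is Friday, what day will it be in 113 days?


Start: Friday (index 4)
(4 + 113) mod 7
= 117 mod 7
= 5
Index 5 → Saturday

Saturday


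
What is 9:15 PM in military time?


21:15

Input: 9:15 PM
PM: 9 + 12 = 21


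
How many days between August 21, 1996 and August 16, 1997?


From August 21, 1996 to August 16, 1997
Rest of August 1996: 31 - 21 = 10
Full months: September 30, October 31, November 30, December 31, January 31, February 1997 28, March 31, April 30, May 31, June 30, July 31
Days into August 1997: 16
Total = 10 + 30 + 31 + 30 + 31 + 31 + 28 + 31 + 30 + 31 + 30 + 31 + 16 = 360 days

360 days


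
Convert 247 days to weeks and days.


35 weeks 2 days

Weeks: 247 ÷ 7 = 35 remainder 2


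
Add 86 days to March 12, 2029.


Start: March 12, 2029
Add 86 days
March 12 → April 1: 31 - 12 + 1 = 20 days (86 - 20 = 66 left)
April 1 → May 1: 30 - 1 + 1 = 30 days (66 - 30 = 36 left)
May 1 → June 1: 31 - 1 + 1 = 31 days (36 - 31 = 5 left)
June 1 + 5 = June 6, 2029

June 6, 2029


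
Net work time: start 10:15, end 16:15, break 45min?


Total time = (16×60+15) - (10×60+15)
= 975 - 615 = 360 min
Minus break: 360 - 45 = 315 min
= 5h 15m

5h 15m (315 minutes)


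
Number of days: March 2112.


31 days

Month: March (month 3)
March has 31 days


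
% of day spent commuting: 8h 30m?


Time: 510 minutes
Day: 1440 minutes
Percentage = (510/1440) × 100 ≈ 35.4%

35.4%


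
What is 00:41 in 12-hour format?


Hour: 0
0 → 12 AM (midnight)

12:41 AM


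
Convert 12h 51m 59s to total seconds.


46319 seconds

Hours: 12 × 3600 = 43200
Minutes: 51 × 60 = 3060
Seconds: 59
Total = 43200 + 3060 + 59 = 46319


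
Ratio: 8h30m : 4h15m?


Duration 1: 510 minutes
Duration 2: 255 minutes
Ratio = 510:255
GCD = 255
Simplified = 2:1
As a decimal: 2/1 = 2.00

2:1 (2.00)


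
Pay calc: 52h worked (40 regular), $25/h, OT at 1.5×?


$1450.00

Regular: 40h × $25 = $1000.00
Overtime: 52 - 40 = 12h
OT pay: 12h × $25 × 1.5 = $450.00
Total = $1000.00 + $450.00 = $1450.00


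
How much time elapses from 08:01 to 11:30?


End time in minutes: 11×60 + 30 = 690
Start time in minutes: 8×60 + 1 = 481
Difference = 690 - 481 = 209 minutes
= 3 hours 29 minutes

3h 29m


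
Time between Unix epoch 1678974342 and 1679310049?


Difference = 1679310049 - 1678974342 = 335707 seconds
In hours: 335707 / 3600 ≈ 93.3
In days: 335707 / 86400 ≈ 3.89

335707 seconds (93.3 hours / 3.89 days)


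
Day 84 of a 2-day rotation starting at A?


Shifts: A, B
Start: A (index 0)
Day 84: (0 + 84 - 1) mod 2
= 83 mod 2
= 1
Index 1 → shift B

Shift B


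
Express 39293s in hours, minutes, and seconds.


Hours: 39293 ÷ 3600 = 10 remainder 3293
Minutes: 3293 ÷ 60 = 54 remainder 53
Seconds: 53

10h 54m 53s


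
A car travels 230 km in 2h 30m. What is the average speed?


92.0 km/h

Distance: 230 km
Time: 2h 30m = 150 min = 150/60 = 5/2 hours
Speed = 230 ÷ (5/2) = 230 × 2 / 5 = 460/5 = 92.0 km/h


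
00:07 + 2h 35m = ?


02:42

Start: 7 minutes from midnight
Add: 155 minutes
Total: 162 minutes
Hours: 162 ÷ 60 = 2 remainder 42


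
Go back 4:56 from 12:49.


Start: 769 minutes from midnight
Subtract: 296 minutes
Remaining: 769 - 296 = 473
Hours: 7, Minutes: 53

07:53


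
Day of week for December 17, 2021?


Friday

Zeller's congruence:
q=17, m=12, k=21, j=20
h = (17 + ⌊13×13/5⌋ + 21 + ⌊21/4⌋ + ⌊20/4⌋ - 2×20) mod 7
= (17 + 33 + 21 + 5 + 5 - 40) mod 7
= 41 mod 7 = 6
h=6 → Friday


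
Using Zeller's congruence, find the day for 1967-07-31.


Zeller's congruence:
q=31, m=7, k=67, j=19
h = (31 + ⌊13×8/5⌋ + 67 + ⌊67/4⌋ + ⌊19/4⌋ - 2×19) mod 7
= (31 + 20 + 67 + 16 + 4 - 38) mod 7
= 100 mod 7 = 2
h=2 → Monday

Monday


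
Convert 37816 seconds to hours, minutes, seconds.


Hours: 37816 ÷ 3600 = 10 remainder 1816
Minutes: 1816 ÷ 60 = 30 remainder 16
Seconds: 16

10h 30m 16s


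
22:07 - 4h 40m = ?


Start: 1327 minutes from midnight
Subtract: 280 minutes
Remaining: 1327 - 280 = 1047
Hours: 17, Minutes: 27

17:27


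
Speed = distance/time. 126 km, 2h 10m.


Distance: 126 km
Time: 2h 10m = 130 min = 130/60 = 13/6 hours
Speed = 126 ÷ (13/6) = 126 × 6 / 13 = 756/13 ≈ 58.2 km/h

58.2 km/h


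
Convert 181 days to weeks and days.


25 weeks 6 days

Weeks: 181 ÷ 7 = 25 remainder 6


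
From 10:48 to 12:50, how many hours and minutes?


2h 2m

End time in minutes: 12×60 + 50 = 770
Start time in minutes: 10×60 + 48 = 648
Difference = 770 - 648 = 122 minutes
= 2 hours 2 minutes


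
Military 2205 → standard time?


Hour: 22
22 - 12 = 10 → PM

10:05 PM


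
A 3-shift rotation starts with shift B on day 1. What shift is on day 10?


Shift B

Shifts: A, B, C
Start: B (index 1)
Day 10: (1 + 10 - 1) mod 3
= 10 mod 3
= 1
Index 1 → shift B


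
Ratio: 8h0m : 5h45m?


32:23 (1.39)

Duration 1: 480 minutes
Duration 2: 345 minutes
Ratio = 480:345
GCD = 15
Simplified = 32:23
As a decimal: 32/23 ≈ 1.39


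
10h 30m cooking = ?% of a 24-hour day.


Time: 630 minutes
Day: 1440 minutes
Percentage = (630/1440) × 100 ≈ 43.8%

43.8%


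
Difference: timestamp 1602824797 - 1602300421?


Difference = 1602824797 - 1602300421 = 524376 seconds
In hours: 524376 / 3600 ≈ 145.7
In days: 524376 / 86400 ≈ 6.07

524376 seconds (145.7 hours / 6.07 days)


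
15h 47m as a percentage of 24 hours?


Total minutes: 15×60 + 47 = 947
Day = 24×60 = 1440 minutes
Fraction = 947/1440 ≈ 0.6576
As a percentage: 947/1440 × 100 ≈ 65.76%

0.6576 (65.76%)


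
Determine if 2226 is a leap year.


Rules: divisible by 4 AND (not by 100 OR by 400)
2226 ÷ 4 = 556 remainder 2 → not divisible by 4
Not divisible by 4 → not a leap year

No


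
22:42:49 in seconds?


Hours: 22 × 3600 = 79200
Minutes: 42 × 60 = 2520
Seconds: 49
Total = 79200 + 2520 + 49 = 81769

81769 seconds


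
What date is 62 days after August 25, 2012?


October 26, 2012

Start: August 25, 2012
Add 62 days
August 25 → September 1: 31 - 25 + 1 = 7 days (62 - 7 = 55 left)
September 1 → October 1: 30 - 1 + 1 = 30 days (55 - 30 = 25 left)
October 1 + 25 = October 26, 2012


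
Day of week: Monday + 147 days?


Start: Monday (index 0)
(0 + 147) mod 7
= 147 mod 7
= 0
Index 0 → Monday

Monday


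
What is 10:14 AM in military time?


10:14

Input: 10:14 AM
AM hour stays: 10


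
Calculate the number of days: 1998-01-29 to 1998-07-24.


From January 29, 1998 to July 24, 1998
Rest of January 1998: 31 - 29 = 2
Full months: February 1998 28, March 31, April 30, May 31, June 30
Days into July 1998: 24
Total = 2 + 28 + 31 + 30 + 31 + 30 + 24 = 176 days

176 days


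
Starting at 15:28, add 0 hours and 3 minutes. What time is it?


Start: 928 minutes from midnight
Add: 3 minutes
Total: 931 minutes
Hours: 931 ÷ 60 = 15 remainder 31

15:31


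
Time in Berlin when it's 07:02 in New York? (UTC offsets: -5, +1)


13:02

Time difference = UTC+1 - UTC-5 = +6 hours
New hour = (7 + 6) mod 24
= 13 mod 24 = 13
Minutes unchanged → 13:02


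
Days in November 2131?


Month: November (month 11)
November has 30 days

30 days


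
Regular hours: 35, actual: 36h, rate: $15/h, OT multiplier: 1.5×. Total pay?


$547.50

Regular: 35h × $15 = $525.00
Overtime: 36 - 35 = 1h
OT pay: 1h × $15 × 1.5 = $22.50
Total = $525.00 + $22.50 = $547.50


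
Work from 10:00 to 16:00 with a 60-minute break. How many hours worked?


5h 0m (300 minutes)

Total time = (16×60+0) - (10×60+0)
= 960 - 600 = 360 min
Minus break: 360 - 60 = 300 min
= 5h 0m


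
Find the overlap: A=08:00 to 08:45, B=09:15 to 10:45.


Meeting A: 480-525 (in minutes from midnight)
Meeting B: 555-645
Overlap start = max(480, 555) = 555
Overlap end = min(525, 645) = 525
Overlap = max(0, 525 - 555) = 0 min

0 minutes


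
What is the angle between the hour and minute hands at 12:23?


126.5°

Hour hand (12 ≡ 0 on the dial): 0×30 + 23×0.5 = 11.5°
Minute hand = 23×6 = 138°
Difference = |11.5 - 138| = 126.5°


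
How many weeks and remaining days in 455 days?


Weeks: 455 ÷ 7 = 65 remainder 0

65 weeks 0 days


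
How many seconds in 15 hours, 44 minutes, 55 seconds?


56695 seconds

Hours: 15 × 3600 = 54000
Minutes: 44 × 60 = 2640
Seconds: 55
Total = 54000 + 2640 + 55 = 56695


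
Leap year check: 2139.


Rules: divisible by 4 AND (not by 100 OR by 400)
2139 ÷ 4 = 534 remainder 3 → not divisible by 4
Not divisible by 4 → not a leap year

No


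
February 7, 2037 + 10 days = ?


Start: February 7, 2037
Add 10 days
February 7 + 10 = February 17, 2037

February 17, 2037


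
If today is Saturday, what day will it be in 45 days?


Start: Saturday (index 5)
(5 + 45) mod 7
= 50 mod 7
= 1
Index 1 → Tuesday

Tuesday


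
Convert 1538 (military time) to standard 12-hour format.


Hour: 15
15 - 12 = 3 → PM

3:38 PM


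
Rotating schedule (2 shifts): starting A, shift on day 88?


Shifts: A, B
Start: A (index 0)
Day 88: (0 + 88 - 1) mod 2
= 87 mod 2
= 1
Index 1 → shift B

Shift B


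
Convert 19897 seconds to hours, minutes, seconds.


5h 31m 37s

Hours: 19897 ÷ 3600 = 5 remainder 1897
Minutes: 1897 ÷ 60 = 31 remainder 37
Seconds: 37


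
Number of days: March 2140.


31 days

Month: March (month 3)
March has 31 days


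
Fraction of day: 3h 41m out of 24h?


Total minutes: 3×60 + 41 = 221
Day = 24×60 = 1440 minutes
Fraction = 221/1440 ≈ 0.1535
As a percentage: 221/1440 × 100 ≈ 15.35%

0.1535 (15.35%)


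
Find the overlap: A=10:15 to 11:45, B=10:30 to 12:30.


75 minutes

Meeting A: 615-705 (in minutes from midnight)
Meeting B: 630-750
Overlap start = max(615, 630) = 630
Overlap end = min(705, 750) = 705
Overlap = max(0, 705 - 630) = 75 min


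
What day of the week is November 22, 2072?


Zeller's congruence:
q=22, m=11, k=72, j=20
h = (22 + ⌊13×12/5⌋ + 72 + ⌊72/4⌋ + ⌊20/4⌋ - 2×20) mod 7
= (22 + 31 + 72 + 18 + 5 - 40) mod 7
= 108 mod 7 = 3
h=3 → Tuesday

Tuesday


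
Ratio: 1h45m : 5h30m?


7:22 (0.32)

Duration 1: 105 minutes
Duration 2: 330 minutes
Ratio = 105:330
GCD = 15
Simplified = 7:22
As a decimal: 7/22 ≈ 0.32


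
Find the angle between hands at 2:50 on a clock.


145.0°

Hour hand = 2×30 + 50×0.5 = 85.0°
Minute hand = 50×6 = 300°
Difference = |85.0 - 300| = 215.0°
Since > 180°: 360 - 215.0 = 145.0°


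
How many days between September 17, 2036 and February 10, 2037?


From September 17, 2036 to February 10, 2037
Rest of September 2036: 30 - 17 = 13
Full months: October 31, November 30, December 31, January 31
Days into February 2037: 10
Total = 13 + 31 + 30 + 31 + 31 + 10 = 146 days

146 days


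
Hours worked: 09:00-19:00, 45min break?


9h 15m (555 minutes)

Total time = (19×60+0) - (9×60+0)
= 1140 - 540 = 600 min
Minus break: 600 - 45 = 555 min
= 9h 15m


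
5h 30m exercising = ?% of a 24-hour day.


Time: 330 minutes
Day: 1440 minutes
Percentage = (330/1440) × 100 ≈ 22.9%

22.9%


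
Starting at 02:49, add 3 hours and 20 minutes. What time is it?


06:09

Start: 169 minutes from midnight
Add: 200 minutes
Total: 369 minutes
Hours: 369 ÷ 60 = 6 remainder 9


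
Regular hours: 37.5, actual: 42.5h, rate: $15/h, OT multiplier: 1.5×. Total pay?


$675.00

Regular: 37.5h × $15 = $562.50
Overtime: 42.5 - 37.5 = 5.0h
OT pay: 5.0h × $15 × 1.5 = $112.50
Total = $562.50 + $112.50 = $675.00


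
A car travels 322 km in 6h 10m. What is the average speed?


52.2 km/h

Distance: 322 km
Time: 6h 10m = 370 min = 370/60 = 37/6 hours
Speed = 322 ÷ (37/6) = 322 × 6 / 37 = 1932/37 ≈ 52.2 km/h


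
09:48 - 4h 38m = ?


Start: 588 minutes from midnight
Subtract: 278 minutes
Remaining: 588 - 278 = 310
Hours: 5, Minutes: 10

05:10


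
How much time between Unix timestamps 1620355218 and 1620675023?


Difference = 1620675023 - 1620355218 = 319805 seconds
In hours: 319805 / 3600 ≈ 88.8
In days: 319805 / 86400 ≈ 3.70

319805 seconds (88.8 hours / 3.70 days)


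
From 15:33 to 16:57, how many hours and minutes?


1h 24m

End time in minutes: 16×60 + 57 = 1017
Start time in minutes: 15×60 + 33 = 933
Difference = 1017 - 933 = 84 minutes
= 1 hours 24 minutes


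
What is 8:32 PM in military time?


20:32

Input: 8:32 PM
PM: 8 + 12 = 20


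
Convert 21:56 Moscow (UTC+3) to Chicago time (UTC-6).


Time difference = UTC-6 - UTC+3 = -9 hours
New hour = (21 -9) mod 24
= 12 mod 24 = 12
Minutes unchanged → 12:56

12:56


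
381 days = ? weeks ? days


54 weeks 3 days

Weeks: 381 ÷ 7 = 54 remainder 3


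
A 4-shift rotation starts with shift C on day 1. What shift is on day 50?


Shift D

Shifts: A, B, C, D
Start: C (index 2)
Day 50: (2 + 50 - 1) mod 4
= 51 mod 4
= 3
Index 3 → shift D


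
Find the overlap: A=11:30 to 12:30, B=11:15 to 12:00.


Meeting A: 690-750 (in minutes from midnight)
Meeting B: 675-720
Overlap start = max(690, 675) = 690
Overlap end = min(750, 720) = 720
Overlap = max(0, 720 - 690) = 30 min

30 minutes


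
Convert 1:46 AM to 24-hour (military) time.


01:46

Input: 1:46 AM
AM hour stays: 1


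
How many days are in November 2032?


Month: November (month 11)
November has 30 days

30 days


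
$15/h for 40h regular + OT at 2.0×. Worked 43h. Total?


$690.00

Regular: 40h × $15 = $600.00
Overtime: 43 - 40 = 3h
OT pay: 3h × $15 × 2.0 = $90.00
Total = $600.00 + $90.00 = $690.00


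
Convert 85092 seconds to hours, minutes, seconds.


Hours: 85092 ÷ 3600 = 23 remainder 2292
Minutes: 2292 ÷ 60 = 38 remainder 12
Seconds: 12

23h 38m 12s


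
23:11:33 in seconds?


83493 seconds

Hours: 23 × 3600 = 82800
Minutes: 11 × 60 = 660
Seconds: 33
Total = 82800 + 660 + 33 = 83493


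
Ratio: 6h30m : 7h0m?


Duration 1: 390 minutes
Duration 2: 420 minutes
Ratio = 390:420
GCD = 30
Simplified = 13:14
As a decimal: 13/14 ≈ 0.93

13:14 (0.93)


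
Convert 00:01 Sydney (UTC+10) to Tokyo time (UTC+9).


23:01 (previous day)

Time difference = UTC+9 - UTC+10 = -1 hours
New hour = (0 -1) mod 24
= -1 mod 24 = 23
Minutes unchanged → 23:01; -1 < 0 → previous day


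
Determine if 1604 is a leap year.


Yes

Rules: divisible by 4 AND (not by 100 OR by 400)
1604 ÷ 4 = 401 exactly → divisible by 4
1604 ÷ 100 = 16 remainder 4 → not divisible by 100
Divisible by 4 but not by 100 → leap year


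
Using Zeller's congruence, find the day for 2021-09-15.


Zeller's congruence:
q=15, m=9, k=21, j=20
h = (15 + ⌊13×10/5⌋ + 21 + ⌊21/4⌋ + ⌊20/4⌋ - 2×20) mod 7
= (15 + 26 + 21 + 5 + 5 - 40) mod 7
= 32 mod 7 = 4
h=4 → Wednesday

Wednesday


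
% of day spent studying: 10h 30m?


43.8%

Time: 630 minutes
Day: 1440 minutes
Percentage = (630/1440) × 100 ≈ 43.8%


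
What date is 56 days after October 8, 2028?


Start: October 8, 2028
Add 56 days
October 8 → November 1: 31 - 8 + 1 = 24 days (56 - 24 = 32 left)
November 1 → December 1: 30 - 1 + 1 = 30 days (32 - 30 = 2 left)
December 1 + 2 = December 3, 2028

December 3, 2028


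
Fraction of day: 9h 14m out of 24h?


Total minutes: 9×60 + 14 = 554
Day = 24×60 = 1440 minutes
Fraction = 554/1440 ≈ 0.3847
As a percentage: 554/1440 × 100 ≈ 38.47%

0.3847 (38.47%)


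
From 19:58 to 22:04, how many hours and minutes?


End time in minutes: 22×60 + 4 = 1324
Start time in minutes: 19×60 + 58 = 1198
Difference = 1324 - 1198 = 126 minutes
= 2 hours 6 minutes

2h 6m


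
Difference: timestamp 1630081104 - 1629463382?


617722 seconds (171.6 hours / 7.15 days)

Difference = 1630081104 - 1629463382 = 617722 seconds
In hours: 617722 / 3600 ≈ 171.6
In days: 617722 / 86400 ≈ 7.15


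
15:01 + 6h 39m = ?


21:40

Start: 901 minutes from midnight
Add: 399 minutes
Total: 1300 minutes
Hours: 1300 ÷ 60 = 21 remainder 40


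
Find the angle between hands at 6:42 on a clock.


51.0°

Hour hand = 6×30 + 42×0.5 = 201.0°
Minute hand = 42×6 = 252°
Difference = |201.0 - 252| = 51.0°


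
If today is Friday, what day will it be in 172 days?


Tuesday

Start: Friday (index 4)
(4 + 172) mod 7
= 176 mod 7
= 1
Index 1 → Tuesday


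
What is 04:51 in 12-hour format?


4:51 AM

Hour: 4
4 < 12 → AM


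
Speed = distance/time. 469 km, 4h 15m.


Distance: 469 km
Time: 4h 15m = 255 min = 255/60 = 17/4 hours
Speed = 469 ÷ (17/4) = 469 × 4 / 17 = 1876/17 ≈ 110.4 km/h

110.4 km/h


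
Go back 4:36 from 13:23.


Start: 803 minutes from midnight
Subtract: 276 minutes
Remaining: 803 - 276 = 527
Hours: 8, Minutes: 47

08:47


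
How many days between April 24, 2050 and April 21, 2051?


362 days

From April 24, 2050 to April 21, 2051
Rest of April 2050: 30 - 24 = 6
Full months: May 31, June 30, July 31, August 31, September 30, October 31, November 30, December 31, January 31, February 2051 28, March 31
Days into April 2051: 21
Total = 6 + 31 + 30 + 31 + 31 + 30 + 31 + 30 + 31 + 31 + 28 + 31 + 21 = 362 days


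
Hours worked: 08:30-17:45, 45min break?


8h 30m (510 minutes)

Total time = (17×60+45) - (8×60+30)
= 1065 - 510 = 555 min
Minus break: 555 - 45 = 510 min
= 8h 30m


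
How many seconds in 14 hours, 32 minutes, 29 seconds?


Hours: 14 × 3600 = 50400
Minutes: 32 × 60 = 1920
Seconds: 29
Total = 50400 + 1920 + 29 = 52349

52349 seconds


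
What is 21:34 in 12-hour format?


9:34 PM

Hour: 21
21 - 12 = 9 → PM


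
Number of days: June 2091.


Month: June (month 6)
June has 30 days

30 days


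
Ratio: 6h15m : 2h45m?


Duration 1: 375 minutes
Duration 2: 165 minutes
Ratio = 375:165
GCD = 15
Simplified = 25:11
As a decimal: 25/11 ≈ 2.27

25:11 (2.27)


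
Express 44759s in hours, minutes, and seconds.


Hours: 44759 ÷ 3600 = 12 remainder 1559
Minutes: 1559 ÷ 60 = 25 remainder 59
Seconds: 59

12h 25m 59s


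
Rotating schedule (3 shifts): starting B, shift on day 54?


Shifts: A, B, C
Start: B (index 1)
Day 54: (1 + 54 - 1) mod 3
= 54 mod 3
= 0
Index 0 → shift A

Shift A


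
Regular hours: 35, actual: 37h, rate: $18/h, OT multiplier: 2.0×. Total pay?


$702.00

Regular: 35h × $18 = $630.00
Overtime: 37 - 35 = 2h
OT pay: 2h × $18 × 2.0 = $72.00
Total = $630.00 + $72.00 = $702.00


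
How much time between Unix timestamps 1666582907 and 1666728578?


145671 seconds (40.5 hours / 1.69 days)

Difference = 1666728578 - 1666582907 = 145671 seconds
In hours: 145671 / 3600 ≈ 40.5
In days: 145671 / 86400 ≈ 1.69


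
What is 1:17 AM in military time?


Input: 1:17 AM
AM hour stays: 1

01:17


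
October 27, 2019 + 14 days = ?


Start: October 27, 2019
Add 14 days
October 27 → November 1: 31 - 27 + 1 = 5 days (14 - 5 = 9 left)
November 1 + 9 = November 10, 2019

November 10, 2019


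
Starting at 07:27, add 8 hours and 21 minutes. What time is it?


Start: 447 minutes from midnight
Add: 501 minutes
Total: 948 minutes
Hours: 948 ÷ 60 = 15 remainder 48

15:48


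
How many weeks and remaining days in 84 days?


12 weeks 0 days

Weeks: 84 ÷ 7 = 12 remainder 0


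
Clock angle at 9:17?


176.5°

Hour hand = 9×30 + 17×0.5 = 278.5°
Minute hand = 17×6 = 102°
Difference = |278.5 - 102| = 176.5°


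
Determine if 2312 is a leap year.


Rules: divisible by 4 AND (not by 100 OR by 400)
2312 ÷ 4 = 578 exactly → divisible by 4
2312 ÷ 100 = 23 remainder 12 → not divisible by 100
Divisible by 4 but not by 100 → leap year

Yes


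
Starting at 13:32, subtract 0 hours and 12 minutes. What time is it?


Start: 812 minutes from midnight
Subtract: 12 minutes
Remaining: 812 - 12 = 800
Hours: 13, Minutes: 20

13:20


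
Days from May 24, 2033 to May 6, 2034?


From May 24, 2033 to May 6, 2034
Rest of May 2033: 31 - 24 = 7
Full months: June 30, July 31, August 31, September 30, October 31, November 30, December 31, January 31, February 2034 28, March 31, April 30
Days into May 2034: 6
Total = 7 + 30 + 31 + 31 + 30 + 31 + 30 + 31 + 31 + 28 + 31 + 30 + 6 = 347 days

347 days


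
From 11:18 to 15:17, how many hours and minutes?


3h 59m

End time in minutes: 15×60 + 17 = 917
Start time in minutes: 11×60 + 18 = 678
Difference = 917 - 678 = 239 minutes
= 3 hours 59 minutes


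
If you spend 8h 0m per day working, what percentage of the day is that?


Time: 480 minutes
Day: 1440 minutes
Percentage = (480/1440) × 100 ≈ 33.3%

33.3%


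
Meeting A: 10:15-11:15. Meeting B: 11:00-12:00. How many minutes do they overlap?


15 minutes

Meeting A: 615-675 (in minutes from midnight)
Meeting B: 660-720
Overlap start = max(615, 660) = 660
Overlap end = min(675, 720) = 675
Overlap = max(0, 675 - 660) = 15 min


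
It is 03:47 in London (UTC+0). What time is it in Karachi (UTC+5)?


08:47

Time difference = UTC+5 - UTC+0 = +5 hours
New hour = (3 + 5) mod 24
= 8 mod 24 = 8
Minutes unchanged → 08:47


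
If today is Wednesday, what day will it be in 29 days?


Start: Wednesday (index 2)
(2 + 29) mod 7
= 31 mod 7
= 3
Index 3 → Thursday

Thursday


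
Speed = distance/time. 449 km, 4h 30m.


Distance: 449 km
Time: 4h 30m = 270 min = 270/60 = 9/2 hours
Speed = 449 ÷ (9/2) = 449 × 2 / 9 = 898/9 ≈ 99.8 km/h

99.8 km/h


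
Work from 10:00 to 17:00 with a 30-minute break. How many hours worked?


Total time = (17×60+0) - (10×60+0)
= 1020 - 600 = 420 min
Minus break: 420 - 30 = 390 min
= 6h 30m

6h 30m (390 minutes)


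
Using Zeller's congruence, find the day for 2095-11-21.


Monday

Zeller's congruence:
q=21, m=11, k=95, j=20
h = (21 + ⌊13×12/5⌋ + 95 + ⌊95/4⌋ + ⌊20/4⌋ - 2×20) mod 7
= (21 + 31 + 95 + 23 + 5 - 40) mod 7
= 135 mod 7 = 2
h=2 → Monday


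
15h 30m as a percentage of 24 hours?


0.6458 (64.58%)

Total minutes: 15×60 + 30 = 930
Day = 24×60 = 1440 minutes
Fraction = 930/1440 ≈ 0.6458
As a percentage: 930/1440 × 100 ≈ 64.58%


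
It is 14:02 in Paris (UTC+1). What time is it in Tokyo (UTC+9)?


22:02

Time difference = UTC+9 - UTC+1 = +8 hours
New hour = (14 + 8) mod 24
= 22 mod 24 = 22
Minutes unchanged → 22:02


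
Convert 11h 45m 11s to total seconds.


42311 seconds

Hours: 11 × 3600 = 39600
Minutes: 45 × 60 = 2700
Seconds: 11
Total = 39600 + 2700 + 11 = 42311


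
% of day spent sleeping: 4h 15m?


Time: 255 minutes
Day: 1440 minutes
Percentage = (255/1440) × 100 ≈ 17.7%

17.7%


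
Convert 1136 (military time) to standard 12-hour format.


11:36 AM

Hour: 11
11 < 12 → AM


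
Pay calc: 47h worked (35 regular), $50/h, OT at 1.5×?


Regular: 35h × $50 = $1750.00
Overtime: 47 - 35 = 12h
OT pay: 12h × $50 × 1.5 = $900.00
Total = $1750.00 + $900.00 = $2650.00

$2650.00


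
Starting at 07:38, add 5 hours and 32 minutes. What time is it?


13:10

Start: 458 minutes from midnight
Add: 332 minutes
Total: 790 minutes
Hours: 790 ÷ 60 = 13 remainder 10


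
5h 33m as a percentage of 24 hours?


0.2313 (23.13%)

Total minutes: 5×60 + 33 = 333
Day = 24×60 = 1440 minutes
Fraction = 333/1440 ≈ 0.2313
As a percentage: 333/1440 × 100 ≈ 23.13%


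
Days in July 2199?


Month: July (month 7)
July has 31 days

31 days


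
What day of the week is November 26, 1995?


Sunday

Zeller's congruence:
q=26, m=11, k=95, j=19
h = (26 + ⌊13×12/5⌋ + 95 + ⌊95/4⌋ + ⌊19/4⌋ - 2×19) mod 7
= (26 + 31 + 95 + 23 + 4 - 38) mod 7
= 141 mod 7 = 1
h=1 → Sunday


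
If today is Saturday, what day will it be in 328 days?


Start: Saturday (index 5)
(5 + 328) mod 7
= 333 mod 7
= 4
Index 4 → Friday

Friday


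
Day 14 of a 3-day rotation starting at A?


Shifts: A, B, C
Start: A (index 0)
Day 14: (0 + 14 - 1) mod 3
= 13 mod 3
= 1
Index 1 → shift B

Shift B


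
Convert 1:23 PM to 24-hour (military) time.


13:23

Input: 1:23 PM
PM: 1 + 12 = 13


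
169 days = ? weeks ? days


24 weeks 1 days

Weeks: 169 ÷ 7 = 24 remainder 1


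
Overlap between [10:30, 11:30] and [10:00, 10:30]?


0 minutes

Meeting A: 630-690 (in minutes from midnight)
Meeting B: 600-630
Overlap start = max(630, 600) = 630
Overlap end = min(690, 630) = 630
Overlap = max(0, 630 - 630) = 0 min


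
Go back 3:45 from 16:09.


12:24

Start: 969 minutes from midnight
Subtract: 225 minutes
Remaining: 969 - 225 = 744
Hours: 12, Minutes: 24
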